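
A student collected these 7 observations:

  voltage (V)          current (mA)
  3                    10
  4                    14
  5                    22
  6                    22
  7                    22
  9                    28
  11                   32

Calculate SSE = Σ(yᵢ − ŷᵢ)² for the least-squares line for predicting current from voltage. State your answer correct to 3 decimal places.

31.234

n = 7, Σx = 45, Σy = 150, Σxy = 1086, Σx² = 337, Σy² = 3556
Sxx = Σx² − (Σx)²/n = 337 − 289.285714 = 47.714286
Sxy = Σxy − (Σx)(Σy)/n = 1086 − 964.285714 = 121.714286
Syy = Σy² − (Σy)²/n = 3556 − 3214.285714 = 341.714286
b = Sxy/Sxx = 121.714286/47.714286 = 2.550898
SSE = Syy − b·Sxy = 341.714286 − 2.550898·121.714286 = 31.233533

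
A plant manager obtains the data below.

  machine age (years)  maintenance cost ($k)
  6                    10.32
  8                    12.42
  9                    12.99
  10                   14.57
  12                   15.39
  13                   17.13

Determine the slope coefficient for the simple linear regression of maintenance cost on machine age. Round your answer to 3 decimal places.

0.920

n = 6, Σx = 58, Σy = 82.82, Σxy = 831.26, Σx² = 594
Sxx = Σx² − (Σx)²/n = 594 − 560.666667 = 33.333333
Sxy = Σxy − (Σx)(Σy)/n = 831.26 − 800.593333 = 30.666667
b = Sxy/Sxx = 30.666667/33.333333 = 0.92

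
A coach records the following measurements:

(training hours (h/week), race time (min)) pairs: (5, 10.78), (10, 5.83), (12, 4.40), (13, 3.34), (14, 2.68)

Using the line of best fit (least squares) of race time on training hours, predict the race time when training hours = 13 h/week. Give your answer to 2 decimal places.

3.41

n = 5, Σx = 54, Σy = 27.03, Σxy = 245.94, Σx² = 634
Sxx = Σx² − (Σx)²/n = 634 − 583.2 = 50.8
Sxy = Σxy − (Σx)(Σy)/n = 245.94 − 291.924 = -45.984
b = Sxy/Sxx = -45.984/50.8 = -0.905197
a = ȳ − b·x̄ = 5.406 − (-0.905197)·10.8 = 15.182126
ŷ(13) = a + b·13 = 15.182126 + (-0.905197)·13 = 3.414567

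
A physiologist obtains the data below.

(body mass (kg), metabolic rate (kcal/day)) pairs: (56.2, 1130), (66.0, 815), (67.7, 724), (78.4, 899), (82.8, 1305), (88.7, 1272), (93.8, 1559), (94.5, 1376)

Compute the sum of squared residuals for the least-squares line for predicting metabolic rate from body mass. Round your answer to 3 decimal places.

n = 8, Σx = 628.1, Σy = 9080, Σxy = 733939, Σx² = 50696.51, Σy² = 10918368
Sxx = Σx² − (Σx)²/n = 50696.51 − 49313.70125 = 1382.80875
Sxy = Σxy − (Σx)(Σy)/n = 733939 − 712893.5 = 21045.5
Syy = Σy² − (Σy)²/n = 10918368 − 10305800 = 612568
b = Sxy/Sxx = 21045.5/1382.80875 = 15.219386
SSE = Syy − b·Sxy = 612568 − 15.219386·21045.5 = 292268.413922

292268.414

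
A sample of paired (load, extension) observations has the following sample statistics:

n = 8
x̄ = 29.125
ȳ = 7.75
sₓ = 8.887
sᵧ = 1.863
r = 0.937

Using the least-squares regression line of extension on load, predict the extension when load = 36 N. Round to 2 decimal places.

9.10

b = r · sᵧ/sₓ = 0.937 · 1.863/8.887 = 0.196425
a = ȳ − b·x̄ = 7.75 − 0.196425·29.125 = 2.029115
ŷ(36) = a + b·36 = 2.029115 + 0.196425·36 = 9.100423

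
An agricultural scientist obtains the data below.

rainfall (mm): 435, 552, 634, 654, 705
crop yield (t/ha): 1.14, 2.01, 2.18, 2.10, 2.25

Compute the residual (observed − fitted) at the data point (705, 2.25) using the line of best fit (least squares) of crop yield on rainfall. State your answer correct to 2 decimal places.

-0.12

n = 5, Σx = 2980, Σy = 9.68, Σxy = 5947.19, Σx² = 1820626
Sxx = Σx² − (Σx)²/n = 1820626 − 1776080 = 44546
Sxy = Σxy − (Σx)(Σy)/n = 5947.19 − 5769.28 = 177.91
b = Sxy/Sxx = 177.91/44546 = 0.003994
a = ȳ − b·x̄ = 1.936 − 0.003994·596 = -0.444334
ŷ(705) = -0.444334 + 0.003994·705 = 2.371330
residual = y − ŷ = 2.25 − 2.371330 = -0.121330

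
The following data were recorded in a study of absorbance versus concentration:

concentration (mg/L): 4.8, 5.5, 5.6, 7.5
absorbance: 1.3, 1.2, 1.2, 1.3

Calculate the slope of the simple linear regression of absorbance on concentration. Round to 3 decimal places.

n = 4, Σx = 23.4, Σy = 5, Σxy = 29.31, Σx² = 140.9
Sxx = Σx² − (Σx)²/n = 140.9 − 136.89 = 4.01
Sxy = Σxy − (Σx)(Σy)/n = 29.31 − 29.25 = 0.06
b = Sxy/Sxx = 0.06/4.01 = 0.014963

0.015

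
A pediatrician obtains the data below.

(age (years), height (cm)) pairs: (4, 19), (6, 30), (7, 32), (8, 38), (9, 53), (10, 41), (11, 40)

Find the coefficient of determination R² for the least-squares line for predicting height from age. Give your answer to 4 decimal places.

n = 7, Σx = 55, Σy = 253, Σxy = 2111, Σx² = 467, Σy² = 9819
Sxx = Σx² − (Σx)²/n = 467 − 432.142857 = 34.857143
Sxy = Σxy − (Σx)(Σy)/n = 2111 − 1987.857143 = 123.142857
Syy = Σy² − (Σy)²/n = 9819 − 9144.142857 = 674.857143
R² = Sxy²/(Sxx·Syy) = (123.142857)²/(34.857143·674.857143) = 0.644636

0.6446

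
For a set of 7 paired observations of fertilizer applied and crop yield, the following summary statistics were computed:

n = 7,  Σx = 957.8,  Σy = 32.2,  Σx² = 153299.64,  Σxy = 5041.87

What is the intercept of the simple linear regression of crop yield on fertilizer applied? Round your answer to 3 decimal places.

Sxx = Σx² − (Σx)²/n = 153299.64 − 131054.405714 = 22245.234286
Sxy = Σxy − (Σx)(Σy)/n = 5041.87 − 4405.88 = 635.99
b = Sxy/Sxx = 635.99/22245.234286 = 0.028590
a = ȳ − b·x̄ = 4.6 − 0.028590·136.828571 = 0.688079

0.688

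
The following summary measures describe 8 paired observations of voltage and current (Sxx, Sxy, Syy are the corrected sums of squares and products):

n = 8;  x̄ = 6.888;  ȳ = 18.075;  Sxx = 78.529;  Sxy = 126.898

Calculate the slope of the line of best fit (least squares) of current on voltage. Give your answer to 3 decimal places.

b = Sxy/Sxx = 126.898/78.529 = 1.615938

1.616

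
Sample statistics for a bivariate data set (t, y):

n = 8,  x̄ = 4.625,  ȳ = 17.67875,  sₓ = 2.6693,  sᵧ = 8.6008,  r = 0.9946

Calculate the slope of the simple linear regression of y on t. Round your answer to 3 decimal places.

b = r · sᵧ/sₓ = 0.9946 · 8.6008/2.6693 = 3.204719

3.205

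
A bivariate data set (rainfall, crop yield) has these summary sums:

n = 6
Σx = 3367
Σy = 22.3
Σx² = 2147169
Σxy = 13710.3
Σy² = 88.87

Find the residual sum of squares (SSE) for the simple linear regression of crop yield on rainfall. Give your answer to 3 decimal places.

0.435

Sxx = Σx² − (Σx)²/n = 2147169 − 1889448.166667 = 257720.833333
Sxy = Σxy − (Σx)(Σy)/n = 13710.3 − 12514.016667 = 1196.283333
Syy = Σy² − (Σy)²/n = 88.87 − 82.881667 = 5.988333
b = Sxy/Sxx = 1196.283333/257720.833333 = 0.004642
SSE = Syy − b·Sxy = 5.988333 − 0.004642·1196.283333 = 0.435450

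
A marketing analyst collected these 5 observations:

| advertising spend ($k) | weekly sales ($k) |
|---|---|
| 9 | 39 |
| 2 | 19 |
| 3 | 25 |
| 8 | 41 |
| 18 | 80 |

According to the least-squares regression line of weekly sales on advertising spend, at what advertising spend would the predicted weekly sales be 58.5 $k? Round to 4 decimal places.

12.7790

n = 5, Σx = 40, Σy = 204, Σxy = 2232, Σx² = 482
Sxx = Σx² − (Σx)²/n = 482 − 320 = 162
Sxy = Σxy − (Σx)(Σy)/n = 2232 − 1632 = 600
b = Sxy/Sxx = 600/162 = 3.703704
a = ȳ − b·x̄ = 40.8 − 3.703704·8 = 11.170370
Set a + b·x = 58.5: x = (58.5 − 11.170370) / 3.703704 = 12.779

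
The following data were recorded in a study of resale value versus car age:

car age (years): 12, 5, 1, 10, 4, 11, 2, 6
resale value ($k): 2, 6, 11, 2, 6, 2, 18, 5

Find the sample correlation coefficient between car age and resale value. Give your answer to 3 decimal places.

n = 8, Σx = 51, Σy = 52, Σxy = 197, Σx² = 447, Σy² = 554
Sxx = Σx² − (Σx)²/n = 447 − 325.125 = 121.875
Sxy = Σxy − (Σx)(Σy)/n = 197 − 331.5 = -134.5
Syy = Σy² − (Σy)²/n = 554 − 338 = 216
r = Sxy/√(Sxx·Syy) = -134.5/√(26325) = -134.5/162.249807 = -0.828969

-0.829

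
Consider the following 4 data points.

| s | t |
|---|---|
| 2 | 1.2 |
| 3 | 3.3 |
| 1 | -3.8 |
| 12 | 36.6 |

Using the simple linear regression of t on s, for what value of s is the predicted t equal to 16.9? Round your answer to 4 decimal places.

n = 4, Σx = 18, Σy = 37.3, Σxy = 447.7, Σx² = 158
Sxx = Σx² − (Σx)²/n = 158 − 81 = 77
Sxy = Σxy − (Σx)(Σy)/n = 447.7 − 167.85 = 279.85
b = Sxy/Sxx = 279.85/77 = 3.634416
a = ȳ − b·x̄ = 9.325 − 3.634416·4.5 = -7.029870
Set a + b·x = 16.9: x = (16.9 − (-7.029870)) / 3.634416 = 6.584242

6.5842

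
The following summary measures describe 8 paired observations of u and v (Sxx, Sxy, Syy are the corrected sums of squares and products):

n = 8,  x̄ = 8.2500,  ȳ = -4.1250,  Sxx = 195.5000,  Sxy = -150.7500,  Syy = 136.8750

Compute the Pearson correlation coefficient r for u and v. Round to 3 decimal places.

r = Sxy/√(Sxx·Syy) = -150.75/√(26759.0625) = -150.75/163.581975 = -0.921556

-0.922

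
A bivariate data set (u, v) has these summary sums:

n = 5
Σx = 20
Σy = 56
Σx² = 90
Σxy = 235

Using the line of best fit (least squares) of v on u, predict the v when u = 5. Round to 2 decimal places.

12.30

Sxx = Σx² − (Σx)²/n = 90 − 80 = 10
Sxy = Σxy − (Σx)(Σy)/n = 235 − 224 = 11
b = Sxy/Sxx = 11/10 = 1.1
a = ȳ − b·x̄ = 11.2 − 1.1·4 = 6.8
ŷ(5) = a + b·5 = 6.8 + 1.1·5 = 12.3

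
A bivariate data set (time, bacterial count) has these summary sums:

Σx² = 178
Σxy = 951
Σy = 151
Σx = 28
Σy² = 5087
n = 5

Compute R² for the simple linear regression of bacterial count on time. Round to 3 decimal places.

0.995

Sxx = Σx² − (Σx)²/n = 178 − 156.8 = 21.2
Sxy = Σxy − (Σx)(Σy)/n = 951 − 845.6 = 105.4
Syy = Σy² − (Σy)²/n = 5087 − 4560.2 = 526.8
R² = Sxy²/(Sxx·Syy) = (105.4)²/(21.2·526.8) = 0.994717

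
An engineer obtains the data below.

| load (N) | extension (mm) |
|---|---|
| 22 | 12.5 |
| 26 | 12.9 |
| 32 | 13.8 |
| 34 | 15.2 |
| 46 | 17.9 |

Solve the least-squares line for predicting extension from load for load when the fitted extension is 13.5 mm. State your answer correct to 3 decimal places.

n = 5, Σx = 160, Σy = 72.3, Σxy = 2392.2, Σx² = 5456
Sxx = Σx² − (Σx)²/n = 5456 − 5120 = 336
Sxy = Σxy − (Σx)(Σy)/n = 2392.2 − 2313.6 = 78.6
b = Sxy/Sxx = 78.6/336 = 0.233929
a = ȳ − b·x̄ = 14.46 − 0.233929·32 = 6.974286
Set a + b·x = 13.5: x = (13.5 − 6.974286) / 0.233929 = 27.896183

27.896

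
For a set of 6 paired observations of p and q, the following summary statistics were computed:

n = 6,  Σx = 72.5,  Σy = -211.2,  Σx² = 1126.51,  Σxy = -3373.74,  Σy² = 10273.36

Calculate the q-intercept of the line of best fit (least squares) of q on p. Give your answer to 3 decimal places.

Sxx = Σx² − (Σx)²/n = 1126.51 − 876.041667 = 250.468333
Sxy = Σxy − (Σx)(Σy)/n = -3373.74 − (-2552) = -821.74
b = Sxy/Sxx = -821.74/250.468333 = -3.280814
a = ȳ − b·x̄ = -35.2 − (-3.280814)·12.083333 = 4.443168

4.443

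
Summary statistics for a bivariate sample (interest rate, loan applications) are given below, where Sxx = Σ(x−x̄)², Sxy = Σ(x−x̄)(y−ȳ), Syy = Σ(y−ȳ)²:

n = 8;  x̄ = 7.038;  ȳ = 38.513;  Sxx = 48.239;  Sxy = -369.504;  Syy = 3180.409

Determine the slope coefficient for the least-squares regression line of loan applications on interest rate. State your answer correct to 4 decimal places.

-7.6599

b = Sxy/Sxx = -369.504/48.239 = -7.659860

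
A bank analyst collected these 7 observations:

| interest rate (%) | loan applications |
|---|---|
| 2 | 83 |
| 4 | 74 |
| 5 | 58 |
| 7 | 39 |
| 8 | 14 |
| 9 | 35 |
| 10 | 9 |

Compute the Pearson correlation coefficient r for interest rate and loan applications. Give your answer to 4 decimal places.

-0.9448

n = 7, Σx = 45, Σy = 312, Σxy = 1542, Σx² = 339, Σy² = 18752
Sxx = Σx² − (Σx)²/n = 339 − 289.285714 = 49.714286
Sxy = Σxy − (Σx)(Σy)/n = 1542 − 2005.714286 = -463.714286
Syy = Σy² − (Σy)²/n = 18752 − 13906.285714 = 4845.714286
r = Sxy/√(Sxx·Syy) = -463.714286/√(240901.224490) = -463.714286/490.816895 = -0.944781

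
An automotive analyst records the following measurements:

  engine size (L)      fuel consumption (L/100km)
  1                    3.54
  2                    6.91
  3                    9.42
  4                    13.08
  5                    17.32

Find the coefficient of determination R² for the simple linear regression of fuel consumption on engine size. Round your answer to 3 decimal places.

n = 5, Σx = 15, Σy = 50.27, Σxy = 184.54, Σx² = 55, Σy² = 620.0849
Sxx = Σx² − (Σx)²/n = 55 − 45 = 10
Sxy = Σxy − (Σx)(Σy)/n = 184.54 − 150.81 = 33.73
Syy = Σy² − (Σy)²/n = 620.0849 − 505.41458 = 114.67032
R² = Sxy²/(Sxx·Syy) = (33.73)²/(10·114.67032) = 0.992160

0.992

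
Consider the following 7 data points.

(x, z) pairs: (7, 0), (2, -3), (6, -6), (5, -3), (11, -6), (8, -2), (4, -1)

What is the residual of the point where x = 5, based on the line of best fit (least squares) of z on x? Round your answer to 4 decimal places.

n = 7, Σx = 43, Σy = -21, Σxy = -143, Σx² = 315
Sxx = Σx² − (Σx)²/n = 315 − 264.142857 = 50.857143
Sxy = Σxy − (Σx)(Σy)/n = -143 − (-129) = -14
b = Sxy/Sxx = -14/50.857143 = -0.275281
a = ȳ − b·x̄ = -3 − (-0.275281)·6.142857 = -1.308989
ŷ(5) = -1.308989 + (-0.275281)·5 = -2.685393
residual = y − ŷ = -3 − (-2.685393) = -0.314607

-0.3146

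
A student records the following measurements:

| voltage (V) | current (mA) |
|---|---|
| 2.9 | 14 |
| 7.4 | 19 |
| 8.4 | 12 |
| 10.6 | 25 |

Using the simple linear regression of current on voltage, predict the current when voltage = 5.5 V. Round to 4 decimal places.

n = 4, Σx = 29.3, Σy = 70, Σxy = 547, Σx² = 246.09
Sxx = Σx² − (Σx)²/n = 246.09 − 214.6225 = 31.4675
Sxy = Σxy − (Σx)(Σy)/n = 547 − 512.75 = 34.25
b = Sxy/Sxx = 34.25/31.4675 = 1.088425
a = ȳ − b·x̄ = 17.5 − 1.088425·7.325 = 9.527290
ŷ(5.5) = a + b·5.5 = 9.527290 + 1.088425·5.5 = 15.513625

15.5136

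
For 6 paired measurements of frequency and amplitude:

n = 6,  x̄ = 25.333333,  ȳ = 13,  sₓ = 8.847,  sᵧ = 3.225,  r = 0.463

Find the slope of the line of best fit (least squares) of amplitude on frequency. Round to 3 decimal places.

b = r · sᵧ/sₓ = 0.463 · 3.225/8.847 = 0.168778

0.169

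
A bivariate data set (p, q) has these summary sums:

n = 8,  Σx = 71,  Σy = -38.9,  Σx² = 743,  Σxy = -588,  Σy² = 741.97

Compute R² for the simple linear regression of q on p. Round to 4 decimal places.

0.9445

Sxx = Σx² − (Σx)²/n = 743 − 630.125 = 112.875
Sxy = Σxy − (Σx)(Σy)/n = -588 − (-345.2375) = -242.7625
Syy = Σy² − (Σy)²/n = 741.97 − 189.15125 = 552.81875
R² = Sxy²/(Sxx·Syy) = (-242.7625)²/(112.875·552.81875) = 0.944458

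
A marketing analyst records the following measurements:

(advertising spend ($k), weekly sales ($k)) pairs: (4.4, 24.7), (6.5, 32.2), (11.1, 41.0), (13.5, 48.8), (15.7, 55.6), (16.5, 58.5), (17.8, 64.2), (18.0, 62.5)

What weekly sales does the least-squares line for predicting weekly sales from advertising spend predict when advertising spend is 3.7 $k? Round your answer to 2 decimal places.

22.61

n = 8, Σx = 103.5, Σy = 387.5, Σxy = 5537.81, Σx² = 1526.65
Sxx = Σx² − (Σx)²/n = 1526.65 − 1339.03125 = 187.61875
Sxy = Σxy − (Σx)(Σy)/n = 5537.81 − 5013.28125 = 524.52875
b = Sxy/Sxx = 524.52875/187.61875 = 2.795716
a = ȳ − b·x̄ = 48.4375 − 2.795716·12.9375 = 12.267924
ŷ(3.7) = a + b·3.7 = 12.267924 + 2.795716·3.7 = 22.612073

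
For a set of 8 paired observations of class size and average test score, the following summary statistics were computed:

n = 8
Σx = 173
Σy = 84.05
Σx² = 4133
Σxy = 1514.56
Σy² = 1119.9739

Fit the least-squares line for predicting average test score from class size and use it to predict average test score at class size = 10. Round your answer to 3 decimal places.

Sxx = Σx² − (Σx)²/n = 4133 − 3741.125 = 391.875
Sxy = Σxy − (Σx)(Σy)/n = 1514.56 − 1817.58125 = -303.02125
b = Sxy/Sxx = -303.02125/391.875 = -0.773260
a = ȳ − b·x̄ = 10.50625 − (-0.773260)·21.625 = 27.227997
ŷ(10) = a + b·10 = 27.227997 + (-0.773260)·10 = 19.495397

19.495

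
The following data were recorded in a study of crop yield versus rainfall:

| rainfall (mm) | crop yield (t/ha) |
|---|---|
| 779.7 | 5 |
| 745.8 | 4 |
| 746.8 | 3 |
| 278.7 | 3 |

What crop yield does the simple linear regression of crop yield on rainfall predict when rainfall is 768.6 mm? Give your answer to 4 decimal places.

4.0471

n = 4, Σx = 2551, Σy = 15, Σxy = 9958.2, Σx² = 1799533.66
Sxx = Σx² − (Σx)²/n = 1799533.66 − 1626900.25 = 172633.41
Sxy = Σxy − (Σx)(Σy)/n = 9958.2 − 9566.25 = 391.95
b = Sxy/Sxx = 391.95/172633.41 = 0.002270
a = ȳ − b·x̄ = 3.75 − 0.002270·637.75 = 2.302041
ŷ(768.6) = a + b·768.6 = 2.302041 + 0.002270·768.6 = 4.047084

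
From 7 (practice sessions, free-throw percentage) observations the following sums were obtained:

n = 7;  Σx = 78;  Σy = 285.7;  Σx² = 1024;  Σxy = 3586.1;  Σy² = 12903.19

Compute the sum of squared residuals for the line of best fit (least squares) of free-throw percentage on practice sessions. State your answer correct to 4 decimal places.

195.9371

Sxx = Σx² − (Σx)²/n = 1024 − 869.142857 = 154.857143
Sxy = Σxy − (Σx)(Σy)/n = 3586.1 − 3183.514286 = 402.585714
Syy = Σy² − (Σy)²/n = 12903.19 − 11660.641429 = 1242.548571
b = Sxy/Sxx = 402.585714/154.857143 = 2.599723
SSE = Syy − b·Sxy = 1242.548571 − 2.599723·402.585714 = 195.937131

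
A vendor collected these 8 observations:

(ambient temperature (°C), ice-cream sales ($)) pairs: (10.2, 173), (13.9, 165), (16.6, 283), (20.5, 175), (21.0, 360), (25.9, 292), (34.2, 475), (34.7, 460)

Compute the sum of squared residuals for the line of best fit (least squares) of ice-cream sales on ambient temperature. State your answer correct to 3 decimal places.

n = 8, Σx = 177, Σy = 2383, Σxy = 59673.2, Σx² = 4478.6, Σy² = 819957
Sxx = Σx² − (Σx)²/n = 4478.6 − 3916.125 = 562.475
Sxy = Σxy − (Σx)(Σy)/n = 59673.2 − 52723.875 = 6949.325
Syy = Σy² − (Σy)²/n = 819957 − 709836.125 = 110120.875
b = Sxy/Sxx = 6949.325/562.475 = 12.354905
SSE = Syy − b·Sxy = 110120.875 − 12.354905·6949.325 = 24262.627157

24262.627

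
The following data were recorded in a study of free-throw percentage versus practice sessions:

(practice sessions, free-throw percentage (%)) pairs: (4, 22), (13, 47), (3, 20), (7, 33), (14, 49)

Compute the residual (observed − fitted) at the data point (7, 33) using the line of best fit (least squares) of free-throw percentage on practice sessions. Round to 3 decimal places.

1.996

n = 5, Σx = 41, Σy = 171, Σxy = 1676, Σx² = 439
Sxx = Σx² − (Σx)²/n = 439 − 336.2 = 102.8
Sxy = Σxy − (Σx)(Σy)/n = 1676 − 1402.2 = 273.8
b = Sxy/Sxx = 273.8/102.8 = 2.663424
a = ȳ − b·x̄ = 34.2 − 2.663424·8.2 = 12.359922
ŷ(7) = 12.359922 + 2.663424·7 = 31.003891
residual = y − ŷ = 33 − 31.003891 = 1.996109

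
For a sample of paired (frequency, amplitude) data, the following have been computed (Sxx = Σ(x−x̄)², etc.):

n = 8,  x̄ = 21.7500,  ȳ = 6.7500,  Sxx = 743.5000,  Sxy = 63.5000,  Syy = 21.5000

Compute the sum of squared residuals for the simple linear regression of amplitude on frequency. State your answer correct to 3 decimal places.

16.077

b = Sxy/Sxx = 63.5/743.5 = 0.085407
SSE = Syy − b·Sxy = 21.5 − 0.085407·63.5 = 16.076664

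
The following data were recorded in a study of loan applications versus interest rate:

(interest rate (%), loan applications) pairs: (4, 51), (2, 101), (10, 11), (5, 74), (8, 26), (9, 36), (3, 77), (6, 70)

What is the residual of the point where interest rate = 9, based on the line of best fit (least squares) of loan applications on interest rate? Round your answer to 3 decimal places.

n = 8, Σx = 47, Σy = 446, Σxy = 2069, Σx² = 335
Sxx = Σx² − (Σx)²/n = 335 − 276.125 = 58.875
Sxy = Σxy − (Σx)(Σy)/n = 2069 − 2620.25 = -551.25
b = Sxy/Sxx = -551.25/58.875 = -9.363057
a = ȳ − b·x̄ = 55.75 − (-9.363057)·5.875 = 110.757962
ŷ(9) = 110.757962 + (-9.363057)·9 = 26.490446
residual = y − ŷ = 36 − 26.490446 = 9.509554

9.510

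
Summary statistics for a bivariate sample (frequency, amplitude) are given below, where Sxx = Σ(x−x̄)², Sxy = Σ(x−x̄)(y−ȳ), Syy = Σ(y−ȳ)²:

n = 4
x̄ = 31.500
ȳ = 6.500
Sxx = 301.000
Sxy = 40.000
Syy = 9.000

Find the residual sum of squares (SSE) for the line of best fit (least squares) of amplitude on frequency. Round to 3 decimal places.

3.684

b = Sxy/Sxx = 40/301 = 0.132890
SSE = Syy − b·Sxy = 9 − 0.132890·40 = 3.684385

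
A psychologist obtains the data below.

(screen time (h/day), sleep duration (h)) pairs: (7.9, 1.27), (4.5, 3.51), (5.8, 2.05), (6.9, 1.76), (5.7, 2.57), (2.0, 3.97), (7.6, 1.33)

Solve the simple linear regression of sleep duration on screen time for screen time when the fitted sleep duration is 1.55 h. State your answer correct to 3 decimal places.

7.382

n = 7, Σx = 40.4, Σy = 16.46, Σxy = 82.559, Σx² = 258.16
Sxx = Σx² − (Σx)²/n = 258.16 − 233.165714 = 24.994286
Sxy = Σxy − (Σx)(Σy)/n = 82.559 − 94.997714 = -12.438714
b = Sxy/Sxx = -12.438714/24.994286 = -0.497662
a = ȳ − b·x̄ = 2.351429 − (-0.497662)·5.771429 = 5.223651
Set a + b·x = 1.55: x = (1.55 − 5.223651) / (-0.497662) = 7.381815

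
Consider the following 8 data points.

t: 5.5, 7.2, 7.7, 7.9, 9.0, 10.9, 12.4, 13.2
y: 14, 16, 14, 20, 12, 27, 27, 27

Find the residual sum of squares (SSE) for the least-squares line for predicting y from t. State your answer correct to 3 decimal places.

88.306

n = 8, Σx = 73.8, Σy = 157, Σxy = 1551.5, Σx² = 731.6, Σy² = 3379
Sxx = Σx² − (Σx)²/n = 731.6 − 680.805 = 50.795
Sxy = Σxy − (Σx)(Σy)/n = 1551.5 − 1448.325 = 103.175
Syy = Σy² − (Σy)²/n = 3379 − 3081.125 = 297.875
b = Sxy/Sxx = 103.175/50.795 = 2.031204
SSE = Syy − b·Sxy = 297.875 − 2.031204·103.175 = 88.305542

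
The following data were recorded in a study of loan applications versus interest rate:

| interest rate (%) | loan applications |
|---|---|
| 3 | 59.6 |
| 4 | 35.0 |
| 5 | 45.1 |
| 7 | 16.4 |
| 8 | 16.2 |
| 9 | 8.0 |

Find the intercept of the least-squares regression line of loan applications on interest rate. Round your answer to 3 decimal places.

n = 6, Σx = 36, Σy = 180.3, Σxy = 860.7, Σx² = 244
Sxx = Σx² − (Σx)²/n = 244 − 216 = 28
Sxy = Σxy − (Σx)(Σy)/n = 860.7 − 1081.8 = -221.1
b = Sxy/Sxx = -221.1/28 = -7.896429
a = ȳ − b·x̄ = 30.05 − (-7.896429)·6 = 77.428571

77.429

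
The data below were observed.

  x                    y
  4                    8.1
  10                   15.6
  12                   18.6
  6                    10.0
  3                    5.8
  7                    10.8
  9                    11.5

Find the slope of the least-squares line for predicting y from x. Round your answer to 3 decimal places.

n = 7, Σx = 51, Σy = 80.4, Σxy = 668.1, Σx² = 435
Sxx = Σx² − (Σx)²/n = 435 − 371.571429 = 63.428571
Sxy = Σxy − (Σx)(Σy)/n = 668.1 − 585.771429 = 82.328571
b = Sxy/Sxx = 82.328571/63.428571 = 1.297973

1.298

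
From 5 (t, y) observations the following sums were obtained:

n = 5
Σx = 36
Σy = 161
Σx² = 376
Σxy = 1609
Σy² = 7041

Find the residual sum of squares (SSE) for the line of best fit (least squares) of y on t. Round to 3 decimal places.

Sxx = Σx² − (Σx)²/n = 376 − 259.2 = 116.8
Sxy = Σxy − (Σx)(Σy)/n = 1609 − 1159.2 = 449.8
Syy = Σy² − (Σy)²/n = 7041 − 5184.2 = 1856.8
b = Sxy/Sxx = 449.8/116.8 = 3.851027
SSE = Syy − b·Sxy = 1856.8 − 3.851027·449.8 = 124.607877

124.608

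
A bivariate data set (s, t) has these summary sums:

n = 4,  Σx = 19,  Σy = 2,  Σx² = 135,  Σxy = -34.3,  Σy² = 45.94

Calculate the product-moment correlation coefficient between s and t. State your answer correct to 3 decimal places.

Sxx = Σx² − (Σx)²/n = 135 − 90.25 = 44.75
Sxy = Σxy − (Σx)(Σy)/n = -34.3 − 9.5 = -43.8
Syy = Σy² − (Σy)²/n = 45.94 − 1 = 44.94
r = Sxy/√(Sxx·Syy) = -43.8/√(2011.065) = -43.8/44.844899 = -0.976700

-0.977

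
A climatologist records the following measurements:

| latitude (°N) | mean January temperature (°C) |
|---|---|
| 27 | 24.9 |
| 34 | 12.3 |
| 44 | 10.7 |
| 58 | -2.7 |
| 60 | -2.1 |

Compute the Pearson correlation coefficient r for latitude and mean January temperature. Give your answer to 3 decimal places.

n = 5, Σx = 223, Σy = 43.1, Σxy = 1278.7, Σx² = 10785, Σy² = 897.49
Sxx = Σx² − (Σx)²/n = 10785 − 9945.8 = 839.2
Sxy = Σxy − (Σx)(Σy)/n = 1278.7 − 1922.26 = -643.56
Syy = Σy² − (Σy)²/n = 897.49 − 371.522 = 525.968
r = Sxy/√(Sxx·Syy) = -643.56/√(441392.3456) = -643.56/664.373649 = -0.968672

-0.969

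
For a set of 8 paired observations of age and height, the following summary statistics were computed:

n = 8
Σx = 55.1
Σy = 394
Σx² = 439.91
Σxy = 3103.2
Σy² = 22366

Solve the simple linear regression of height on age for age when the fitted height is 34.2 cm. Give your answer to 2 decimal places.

4.55

Sxx = Σx² − (Σx)²/n = 439.91 − 379.50125 = 60.40875
Sxy = Σxy − (Σx)(Σy)/n = 3103.2 − 2713.675 = 389.525
b = Sxy/Sxx = 389.525/60.40875 = 6.448155
a = ȳ − b·x̄ = 49.25 − 6.448155·6.8875 = 4.838331
Set a + b·x = 34.2: x = (34.2 − 4.838331) / 6.448155 = 4.553499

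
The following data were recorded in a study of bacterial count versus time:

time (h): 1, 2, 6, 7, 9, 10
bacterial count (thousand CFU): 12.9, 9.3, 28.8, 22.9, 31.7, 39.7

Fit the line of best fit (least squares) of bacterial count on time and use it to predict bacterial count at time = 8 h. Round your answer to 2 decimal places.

30.68

n = 6, Σx = 35, Σy = 145.3, Σxy = 1046.9, Σx² = 271
Sxx = Σx² − (Σx)²/n = 271 − 204.166667 = 66.833333
Sxy = Σxy − (Σx)(Σy)/n = 1046.9 − 847.583333 = 199.316667
b = Sxy/Sxx = 199.316667/66.833333 = 2.982294
a = ȳ − b·x̄ = 24.216667 − 2.982294·5.833333 = 6.819950
ŷ(8) = a + b·8 = 6.819950 + 2.982294·8 = 30.678304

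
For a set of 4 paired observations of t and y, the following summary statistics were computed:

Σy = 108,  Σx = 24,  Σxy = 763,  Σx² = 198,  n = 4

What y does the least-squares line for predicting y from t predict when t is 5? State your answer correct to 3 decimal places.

24.870

Sxx = Σx² − (Σx)²/n = 198 − 144 = 54
Sxy = Σxy − (Σx)(Σy)/n = 763 − 648 = 115
b = Sxy/Sxx = 115/54 = 2.129630
a = ȳ − b·x̄ = 27 − 2.129630·6 = 14.222222
ŷ(5) = a + b·5 = 14.222222 + 2.129630·5 = 24.870370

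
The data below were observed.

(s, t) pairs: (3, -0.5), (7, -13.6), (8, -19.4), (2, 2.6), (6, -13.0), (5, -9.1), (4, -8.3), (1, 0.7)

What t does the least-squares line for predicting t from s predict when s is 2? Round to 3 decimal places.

n = 8, Σx = 36, Σy = -60.6, Σxy = -402.7, Σx² = 204
Sxx = Σx² − (Σx)²/n = 204 − 162 = 42
Sxy = Σxy − (Σx)(Σy)/n = -402.7 − (-272.7) = -130
b = Sxy/Sxx = -130/42 = -3.095238
a = ȳ − b·x̄ = -7.575 − (-3.095238)·4.5 = 6.353571
ŷ(2) = a + b·2 = 6.353571 + (-3.095238)·2 = 0.163095

0.163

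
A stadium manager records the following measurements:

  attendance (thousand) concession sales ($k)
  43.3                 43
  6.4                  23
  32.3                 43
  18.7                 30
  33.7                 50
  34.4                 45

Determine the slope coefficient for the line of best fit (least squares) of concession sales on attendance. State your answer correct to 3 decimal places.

0.693

n = 6, Σx = 168.8, Σy = 234, Σxy = 7192, Σx² = 5627.88
Sxx = Σx² − (Σx)²/n = 5627.88 − 4748.906667 = 878.973333
Sxy = Σxy − (Σx)(Σy)/n = 7192 − 6583.2 = 608.8
b = Sxy/Sxx = 608.8/878.973333 = 0.692626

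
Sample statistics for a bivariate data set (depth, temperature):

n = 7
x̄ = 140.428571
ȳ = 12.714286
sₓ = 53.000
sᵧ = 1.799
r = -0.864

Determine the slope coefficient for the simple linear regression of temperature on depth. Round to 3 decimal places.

-0.029

b = r · sᵧ/sₓ = -0.864 · 1.799/53 = -0.029327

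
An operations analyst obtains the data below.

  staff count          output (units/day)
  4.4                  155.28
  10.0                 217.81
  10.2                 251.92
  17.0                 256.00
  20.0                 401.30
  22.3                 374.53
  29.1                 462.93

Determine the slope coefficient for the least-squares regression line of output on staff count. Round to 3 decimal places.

n = 7, Σx = 113, Σy = 2119.77, Σxy = 39632.198, Σx² = 2256.5
Sxx = Σx² − (Σx)²/n = 2256.5 − 1824.142857 = 432.357143
Sxy = Σxy − (Σx)(Σy)/n = 39632.198 − 34219.144286 = 5413.053714
b = Sxy/Sxx = 5413.053714/432.357143 = 12.519867

12.520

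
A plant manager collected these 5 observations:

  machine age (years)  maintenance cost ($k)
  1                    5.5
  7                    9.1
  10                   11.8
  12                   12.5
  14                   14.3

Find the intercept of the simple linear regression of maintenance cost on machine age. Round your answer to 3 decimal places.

n = 5, Σx = 44, Σy = 53.2, Σxy = 537.4, Σx² = 490
Sxx = Σx² − (Σx)²/n = 490 − 387.2 = 102.8
Sxy = Σxy − (Σx)(Σy)/n = 537.4 − 468.16 = 69.24
b = Sxy/Sxx = 69.24/102.8 = 0.673541
a = ȳ − b·x̄ = 10.64 − 0.673541·8.8 = 4.712840

4.713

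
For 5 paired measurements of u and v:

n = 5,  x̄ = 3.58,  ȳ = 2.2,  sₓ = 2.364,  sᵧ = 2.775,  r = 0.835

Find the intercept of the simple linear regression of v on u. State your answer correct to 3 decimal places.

-1.309

b = r · sᵧ/sₓ = 0.835 · 2.775/2.364 = 0.980171
a = ȳ − b·x̄ = 2.2 − 0.980171·3.58 = -1.309013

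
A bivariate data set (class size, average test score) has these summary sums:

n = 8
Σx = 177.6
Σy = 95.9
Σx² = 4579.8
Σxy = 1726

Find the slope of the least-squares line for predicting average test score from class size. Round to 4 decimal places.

-0.6325

Sxx = Σx² − (Σx)²/n = 4579.8 − 3942.72 = 637.08
Sxy = Σxy − (Σx)(Σy)/n = 1726 − 2128.98 = -402.98
b = Sxy/Sxx = -402.98/637.08 = -0.632542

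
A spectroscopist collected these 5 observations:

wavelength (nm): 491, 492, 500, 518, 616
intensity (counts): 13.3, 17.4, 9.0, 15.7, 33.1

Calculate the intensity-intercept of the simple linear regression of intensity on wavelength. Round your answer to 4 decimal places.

-66.1585

n = 5, Σx = 2617, Σy = 88.5, Σxy = 48113.3, Σx² = 1380925
Sxx = Σx² − (Σx)²/n = 1380925 − 1369737.8 = 11187.2
Sxy = Σxy − (Σx)(Σy)/n = 48113.3 − 46320.9 = 1792.4
b = Sxy/Sxx = 1792.4/11187.2 = 0.160219
a = ȳ − b·x̄ = 17.7 − 0.160219·523.4 = -66.158531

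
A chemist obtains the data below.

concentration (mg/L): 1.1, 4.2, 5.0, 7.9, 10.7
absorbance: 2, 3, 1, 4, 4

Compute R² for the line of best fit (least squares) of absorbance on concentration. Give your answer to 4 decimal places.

n = 5, Σx = 28.9, Σy = 14, Σxy = 94.2, Σx² = 220.75, Σy² = 46
Sxx = Σx² − (Σx)²/n = 220.75 − 167.042 = 53.708
Sxy = Σxy − (Σx)(Σy)/n = 94.2 − 80.92 = 13.28
Syy = Σy² − (Σy)²/n = 46 − 39.2 = 6.8
R² = Sxy²/(Sxx·Syy) = (13.28)²/(53.708·6.8) = 0.482890

0.4829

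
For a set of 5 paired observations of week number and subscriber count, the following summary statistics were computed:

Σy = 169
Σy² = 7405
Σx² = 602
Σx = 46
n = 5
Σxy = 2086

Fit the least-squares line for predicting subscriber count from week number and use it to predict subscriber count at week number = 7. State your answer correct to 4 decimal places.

27.2640

Sxx = Σx² − (Σx)²/n = 602 − 423.2 = 178.8
Sxy = Σxy − (Σx)(Σy)/n = 2086 − 1554.8 = 531.2
b = Sxy/Sxx = 531.2/178.8 = 2.970917
a = ȳ − b·x̄ = 33.8 − 2.970917·9.2 = 6.467562
ŷ(7) = a + b·7 = 6.467562 + 2.970917·7 = 27.263982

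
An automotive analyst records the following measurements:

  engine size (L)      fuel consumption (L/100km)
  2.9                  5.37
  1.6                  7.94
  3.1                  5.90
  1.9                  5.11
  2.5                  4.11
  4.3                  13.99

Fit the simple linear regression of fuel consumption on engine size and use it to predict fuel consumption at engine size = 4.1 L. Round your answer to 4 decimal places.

n = 6, Σx = 16.3, Σy = 42.42, Σxy = 126.708, Σx² = 48.93
Sxx = Σx² − (Σx)²/n = 48.93 − 44.281667 = 4.648333
Sxy = Σxy − (Σx)(Σy)/n = 126.708 − 115.241 = 11.467
b = Sxy/Sxx = 11.467/4.648333 = 2.466906
a = ȳ − b·x̄ = 7.07 − 2.466906·2.716667 = 0.368240
ŷ(4.1) = a + b·4.1 = 0.368240 + 2.466906·4.1 = 10.482553

10.4826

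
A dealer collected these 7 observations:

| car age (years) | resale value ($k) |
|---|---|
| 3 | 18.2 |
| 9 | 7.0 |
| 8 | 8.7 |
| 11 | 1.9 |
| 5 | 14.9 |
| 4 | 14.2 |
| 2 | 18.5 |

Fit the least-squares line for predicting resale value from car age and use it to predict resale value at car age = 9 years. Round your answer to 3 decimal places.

6.444

n = 7, Σx = 42, Σy = 83.4, Σxy = 376.4, Σx² = 320
Sxx = Σx² − (Σx)²/n = 320 − 252 = 68
Sxy = Σxy − (Σx)(Σy)/n = 376.4 − 500.4 = -124
b = Sxy/Sxx = -124/68 = -1.823529
a = ȳ − b·x̄ = 11.914286 − (-1.823529)·6 = 22.855462
ŷ(9) = a + b·9 = 22.855462 + (-1.823529)·9 = 6.443697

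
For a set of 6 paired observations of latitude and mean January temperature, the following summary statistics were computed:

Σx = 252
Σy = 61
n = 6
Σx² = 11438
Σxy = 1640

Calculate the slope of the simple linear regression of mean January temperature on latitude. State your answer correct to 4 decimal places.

-1.0796

Sxx = Σx² − (Σx)²/n = 11438 − 10584 = 854
Sxy = Σxy − (Σx)(Σy)/n = 1640 − 2562 = -922
b = Sxy/Sxx = -922/854 = -1.079625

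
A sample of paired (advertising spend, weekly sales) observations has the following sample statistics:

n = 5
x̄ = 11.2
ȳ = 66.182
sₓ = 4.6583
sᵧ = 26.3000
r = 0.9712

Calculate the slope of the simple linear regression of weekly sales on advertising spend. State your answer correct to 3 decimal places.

5.483

b = r · sᵧ/sₓ = 0.9712 · 26.3/4.6583 = 5.483236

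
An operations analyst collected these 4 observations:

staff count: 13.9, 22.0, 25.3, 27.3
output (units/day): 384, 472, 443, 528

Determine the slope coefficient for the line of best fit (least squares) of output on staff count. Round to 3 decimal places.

n = 4, Σx = 88.5, Σy = 1827, Σxy = 41343.9, Σx² = 2062.59
Sxx = Σx² − (Σx)²/n = 2062.59 − 1958.0625 = 104.5275
Sxy = Σxy − (Σx)(Σy)/n = 41343.9 − 40422.375 = 921.525
b = Sxy/Sxx = 921.525/104.5275 = 8.816101

8.816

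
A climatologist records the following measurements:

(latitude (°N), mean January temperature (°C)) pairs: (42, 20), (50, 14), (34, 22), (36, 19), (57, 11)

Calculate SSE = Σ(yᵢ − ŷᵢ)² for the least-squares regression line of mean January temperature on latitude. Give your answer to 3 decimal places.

n = 5, Σx = 219, Σy = 86, Σxy = 3599, Σx² = 9965, Σy² = 1562
Sxx = Σx² − (Σx)²/n = 9965 − 9592.2 = 372.8
Sxy = Σxy − (Σx)(Σy)/n = 3599 − 3766.8 = -167.8
Syy = Σy² − (Σy)²/n = 1562 − 1479.2 = 82.8
b = Sxy/Sxx = -167.8/372.8 = -0.450107
SSE = Syy − b·Sxy = 82.8 − (-0.450107)·(-167.8) = 7.271996

7.272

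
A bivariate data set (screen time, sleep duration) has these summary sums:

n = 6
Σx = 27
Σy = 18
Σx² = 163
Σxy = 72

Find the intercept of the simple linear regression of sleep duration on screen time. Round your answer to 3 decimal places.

3.976

Sxx = Σx² − (Σx)²/n = 163 − 121.5 = 41.5
Sxy = Σxy − (Σx)(Σy)/n = 72 − 81 = -9
b = Sxy/Sxx = -9/41.5 = -0.216867
a = ȳ − b·x̄ = 3 − (-0.216867)·4.5 = 3.975904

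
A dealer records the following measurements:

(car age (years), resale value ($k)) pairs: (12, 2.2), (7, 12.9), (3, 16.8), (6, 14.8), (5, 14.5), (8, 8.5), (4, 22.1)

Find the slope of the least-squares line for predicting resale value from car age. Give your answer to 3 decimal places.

n = 7, Σx = 45, Σy = 91.8, Σxy = 484.8, Σx² = 343
Sxx = Σx² − (Σx)²/n = 343 − 289.285714 = 53.714286
Sxy = Σxy − (Σx)(Σy)/n = 484.8 − 590.142857 = -105.342857
b = Sxy/Sxx = -105.342857/53.714286 = -1.961170

-1.961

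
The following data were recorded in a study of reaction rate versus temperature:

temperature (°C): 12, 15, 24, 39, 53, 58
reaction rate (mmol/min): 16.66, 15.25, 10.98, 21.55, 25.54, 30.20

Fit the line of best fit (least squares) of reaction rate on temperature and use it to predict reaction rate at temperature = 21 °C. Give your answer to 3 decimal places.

n = 6, Σx = 201, Σy = 120.18, Σxy = 4637.86, Σx² = 8639
Sxx = Σx² − (Σx)²/n = 8639 − 6733.5 = 1905.5
Sxy = Σxy − (Σx)(Σy)/n = 4637.86 − 4026.03 = 611.83
b = Sxy/Sxx = 611.83/1905.5 = 0.321086
a = ȳ − b·x̄ = 20.03 − 0.321086·33.5 = 9.273608
ŷ(21) = a + b·21 = 9.273608 + 0.321086·21 = 16.016421

16.016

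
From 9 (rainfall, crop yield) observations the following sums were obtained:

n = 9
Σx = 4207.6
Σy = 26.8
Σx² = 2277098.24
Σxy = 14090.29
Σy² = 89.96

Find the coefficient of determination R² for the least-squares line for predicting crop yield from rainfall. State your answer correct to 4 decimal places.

Sxx = Σx² − (Σx)²/n = 2277098.24 − 1967099.751111 = 309998.488889
Sxy = Σxy − (Σx)(Σy)/n = 14090.29 − 12529.297778 = 1560.992222
Syy = Σy² − (Σy)²/n = 89.96 − 79.804444 = 10.155556
R² = Sxy²/(Sxx·Syy) = (1560.992222)²/(309998.488889·10.155556) = 0.773995

0.7740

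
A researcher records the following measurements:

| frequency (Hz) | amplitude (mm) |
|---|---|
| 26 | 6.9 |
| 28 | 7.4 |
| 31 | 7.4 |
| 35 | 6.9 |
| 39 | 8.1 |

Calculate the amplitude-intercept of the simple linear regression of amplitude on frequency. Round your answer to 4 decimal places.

5.5204

n = 5, Σx = 159, Σy = 36.7, Σxy = 1173.4, Σx² = 5167
Sxx = Σx² − (Σx)²/n = 5167 − 5056.2 = 110.8
Sxy = Σxy − (Σx)(Σy)/n = 1173.4 − 1167.06 = 6.34
b = Sxy/Sxx = 6.34/110.8 = 0.057220
a = ȳ − b·x̄ = 7.34 − 0.057220·31.8 = 5.520397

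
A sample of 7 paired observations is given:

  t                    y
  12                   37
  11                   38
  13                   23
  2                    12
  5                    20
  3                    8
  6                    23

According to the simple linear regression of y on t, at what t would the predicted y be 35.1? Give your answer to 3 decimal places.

13.296

n = 7, Σx = 52, Σy = 161, Σxy = 1447, Σx² = 508
Sxx = Σx² − (Σx)²/n = 508 − 386.285714 = 121.714286
Sxy = Σxy − (Σx)(Σy)/n = 1447 − 1196 = 251
b = Sxy/Sxx = 251/121.714286 = 2.062207
a = ȳ − b·x̄ = 23 − 2.062207·7.428571 = 7.680751
Set a + b·x = 35.1: x = (35.1 − 7.680751) / 2.062207 = 13.296073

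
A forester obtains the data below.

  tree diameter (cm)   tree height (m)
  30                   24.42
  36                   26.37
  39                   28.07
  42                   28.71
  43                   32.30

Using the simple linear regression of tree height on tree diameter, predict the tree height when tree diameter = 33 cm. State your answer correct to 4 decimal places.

25.4145

n = 5, Σx = 190, Σy = 139.87, Σxy = 5371.37, Σx² = 7330
Sxx = Σx² − (Σx)²/n = 7330 − 7220 = 110
Sxy = Σxy − (Σx)(Σy)/n = 5371.37 − 5315.06 = 56.31
b = Sxy/Sxx = 56.31/110 = 0.511909
a = ȳ − b·x̄ = 27.974 − 0.511909·38 = 8.521455
ŷ(33) = a + b·33 = 8.521455 + 0.511909·33 = 25.414455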